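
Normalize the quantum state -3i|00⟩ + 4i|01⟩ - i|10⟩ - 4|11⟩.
-0.4629i|00⟩ + 0.6172i|01⟩ - 0.1543i|10⟩ - 0.6172|11⟩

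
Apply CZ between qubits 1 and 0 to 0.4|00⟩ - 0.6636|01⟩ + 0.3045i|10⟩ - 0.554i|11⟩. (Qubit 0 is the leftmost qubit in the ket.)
0.4|00⟩ - 0.6636|01⟩ + 0.3045i|10⟩ + 0.554i|11⟩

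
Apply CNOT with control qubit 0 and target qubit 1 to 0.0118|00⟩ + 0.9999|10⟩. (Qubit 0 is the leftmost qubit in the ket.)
0.0118|00⟩ + 0.9999|11⟩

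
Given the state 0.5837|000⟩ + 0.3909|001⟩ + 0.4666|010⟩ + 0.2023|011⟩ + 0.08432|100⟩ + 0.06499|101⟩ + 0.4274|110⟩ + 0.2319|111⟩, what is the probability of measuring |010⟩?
0.2177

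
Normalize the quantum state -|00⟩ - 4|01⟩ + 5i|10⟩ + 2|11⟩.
-0.1474|00⟩ - 0.5898|01⟩ + 0.7372i|10⟩ + 0.2949|11⟩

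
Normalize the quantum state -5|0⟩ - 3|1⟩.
-0.8575|0⟩ - 0.5145|1⟩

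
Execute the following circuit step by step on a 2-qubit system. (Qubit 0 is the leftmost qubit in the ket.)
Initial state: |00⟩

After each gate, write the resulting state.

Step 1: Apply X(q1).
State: |01⟩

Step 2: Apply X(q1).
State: |00⟩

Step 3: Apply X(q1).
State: |01⟩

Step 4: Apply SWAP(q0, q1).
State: |10⟩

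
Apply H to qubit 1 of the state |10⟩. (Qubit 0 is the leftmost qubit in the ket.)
1/√2|10⟩ + 1/√2|11⟩

H on qubit 1 mixes each pair of kets that differ only in qubit 1: amplitudes (a, b) of (|…0…⟩, |…1…⟩) become ((a + b)/√2, (a − b)/√2). Kets absent from the input have amplitude 0.
(|10⟩, |11⟩): (a, b) = (1, 0) → (1/√2, 1/√2)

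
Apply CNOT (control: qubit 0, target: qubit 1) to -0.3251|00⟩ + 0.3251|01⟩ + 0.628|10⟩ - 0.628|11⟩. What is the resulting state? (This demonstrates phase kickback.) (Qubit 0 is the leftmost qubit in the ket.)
-0.3251|00⟩ + 0.3251|01⟩ - 0.628|10⟩ + 0.628|11⟩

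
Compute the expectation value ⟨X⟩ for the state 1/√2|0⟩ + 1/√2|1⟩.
1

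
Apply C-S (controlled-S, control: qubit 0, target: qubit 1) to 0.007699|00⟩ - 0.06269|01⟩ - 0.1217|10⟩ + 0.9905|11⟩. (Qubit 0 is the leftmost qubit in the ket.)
0.007699|00⟩ - 0.06269|01⟩ - 0.1217|10⟩ + 0.9905i|11⟩

C-S leaves the control-|0⟩ kets |00⟩, |01⟩ unchanged and applies S to qubit 1 on the control-|1⟩ pair (|10⟩, |11⟩).
S = [[1, 0], [0, i]].
With a = amp(|10⟩) = -0.1217 and b = amp(|11⟩) = 0.9905:
new amp(|10⟩) = (1)·a = -0.1217
new amp(|11⟩) = (i)·b = 0.9905i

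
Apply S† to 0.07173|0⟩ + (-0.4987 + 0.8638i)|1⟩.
0.07173|0⟩ + (0.8638 + 0.4987i)|1⟩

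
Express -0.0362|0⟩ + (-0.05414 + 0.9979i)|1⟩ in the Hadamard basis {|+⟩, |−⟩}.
(-0.06388 + 0.7056i)|+⟩ + (0.01269 - 0.7056i)|−⟩

With |ψ⟩ = α|0⟩ + β|1⟩, the Hadamard-basis coefficients are ⟨+|ψ⟩ = (α + β)/√2 and ⟨−|ψ⟩ = (α − β)/√2.
Here α = -0.0362, β = (-0.05414 + 0.9979i): (α + β)/√2 = (-0.06388 + 0.7056i), (α − β)/√2 = (0.01269 - 0.7056i).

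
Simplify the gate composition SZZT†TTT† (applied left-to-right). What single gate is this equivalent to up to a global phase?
S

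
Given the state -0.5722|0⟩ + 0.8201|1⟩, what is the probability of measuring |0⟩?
0.3274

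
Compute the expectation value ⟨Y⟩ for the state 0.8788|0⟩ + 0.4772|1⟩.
0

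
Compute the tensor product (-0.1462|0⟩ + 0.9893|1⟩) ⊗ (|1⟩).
-0.1462|01⟩ + 0.9893|11⟩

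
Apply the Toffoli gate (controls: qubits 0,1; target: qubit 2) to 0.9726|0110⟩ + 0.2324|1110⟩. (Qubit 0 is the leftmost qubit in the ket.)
0.9726|0110⟩ + 0.2324|1100⟩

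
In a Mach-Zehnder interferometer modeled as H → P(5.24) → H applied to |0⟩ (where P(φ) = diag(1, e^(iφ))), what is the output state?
(0.7517 - 0.432i)|0⟩ + (0.2483 + 0.432i)|1⟩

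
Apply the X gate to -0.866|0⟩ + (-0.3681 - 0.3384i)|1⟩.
(-0.3681 - 0.3384i)|0⟩ - 0.866|1⟩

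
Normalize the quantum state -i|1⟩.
-i|1⟩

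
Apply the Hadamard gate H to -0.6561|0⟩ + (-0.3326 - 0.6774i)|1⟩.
(-0.6991 - 0.479i)|0⟩ + (-0.2287 + 0.479i)|1⟩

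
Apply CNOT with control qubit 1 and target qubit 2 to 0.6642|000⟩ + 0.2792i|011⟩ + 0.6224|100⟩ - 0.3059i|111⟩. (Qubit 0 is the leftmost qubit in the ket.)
0.6642|000⟩ + 0.2792i|010⟩ + 0.6224|100⟩ - 0.3059i|110⟩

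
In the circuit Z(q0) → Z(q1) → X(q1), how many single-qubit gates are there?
3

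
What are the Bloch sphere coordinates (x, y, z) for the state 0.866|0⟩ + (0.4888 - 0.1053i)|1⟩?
(0.8466, -0.1824, 0.4999)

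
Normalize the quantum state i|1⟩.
i|1⟩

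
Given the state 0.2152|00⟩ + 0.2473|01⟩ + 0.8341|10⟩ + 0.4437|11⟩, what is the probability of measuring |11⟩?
0.1969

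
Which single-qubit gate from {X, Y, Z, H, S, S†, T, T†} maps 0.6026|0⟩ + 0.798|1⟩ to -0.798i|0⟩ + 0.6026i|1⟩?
Y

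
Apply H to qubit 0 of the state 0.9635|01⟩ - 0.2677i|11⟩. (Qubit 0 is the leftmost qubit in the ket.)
(0.6813 - 0.1893i)|01⟩ + (0.6813 + 0.1893i)|11⟩

H on qubit 0 mixes each pair of kets that differ only in qubit 0: amplitudes (a, b) of (|…0…⟩, |…1…⟩) become ((a + b)/√2, (a − b)/√2). Kets absent from the input have amplitude 0.
(|01⟩, |11⟩): (a, b) = (0.9635, -0.2677i) → ((0.6813 - 0.1893i), (0.6813 + 0.1893i))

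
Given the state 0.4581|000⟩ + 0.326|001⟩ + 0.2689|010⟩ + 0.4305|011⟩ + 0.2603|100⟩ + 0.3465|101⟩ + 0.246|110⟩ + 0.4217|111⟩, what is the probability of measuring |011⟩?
0.1853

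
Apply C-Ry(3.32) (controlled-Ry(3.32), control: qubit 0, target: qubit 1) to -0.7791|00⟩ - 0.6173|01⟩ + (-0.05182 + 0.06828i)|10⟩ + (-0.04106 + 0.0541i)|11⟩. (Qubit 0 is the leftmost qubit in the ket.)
-0.7791|00⟩ - 0.6173|01⟩ + (0.04551 - 0.05997i)|10⟩ + (-0.04796 + 0.06319i)|11⟩

C-Ry(3.32) leaves the control-|0⟩ kets |00⟩, |01⟩ unchanged and applies Ry(3.32) to qubit 1 on the control-|1⟩ pair (|10⟩, |11⟩).
Ry(3.32) = [[cos(θ/2), −sin(θ/2)], [sin(θ/2), cos(θ/2)]]; θ = 3.32, cos(θ/2) ≈ -0.0890854, sin(θ/2) ≈ 0.996024.
With a = amp(|10⟩) = (-0.05182 + 0.06828i) and b = amp(|11⟩) = (-0.04106 + 0.0541i):
new amp(|10⟩) = (-0.0890854)·a + (-0.996024)·b = (0.04551 - 0.05997i)
new amp(|11⟩) = (0.996024)·a + (-0.0890854)·b = (-0.04796 + 0.06319i)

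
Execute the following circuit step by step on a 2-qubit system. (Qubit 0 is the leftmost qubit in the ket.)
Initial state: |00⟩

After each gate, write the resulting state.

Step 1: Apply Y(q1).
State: i|01⟩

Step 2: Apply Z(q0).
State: i|01⟩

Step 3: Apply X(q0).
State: i|11⟩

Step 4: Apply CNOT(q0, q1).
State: i|10⟩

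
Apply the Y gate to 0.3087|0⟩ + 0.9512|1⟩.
-0.9512i|0⟩ + 0.3087i|1⟩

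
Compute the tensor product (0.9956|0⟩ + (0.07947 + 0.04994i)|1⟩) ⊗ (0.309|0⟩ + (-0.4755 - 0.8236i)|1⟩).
0.3076|00⟩ + (-0.4734 - 0.82i)|01⟩ + (0.02456 + 0.01543i)|10⟩ + (0.003343 - 0.0892i)|11⟩

amp(|b₁b₂…⟩) = product of the factor amplitudes for bits b₁, b₂, …; only kets whose every factor amplitude is nonzero survive.
|00⟩: (0.9956)(0.309) = 0.3076
|01⟩: (0.9956)(-0.4755 - 0.8236i) = (-0.4734 - 0.82i)
|10⟩: (0.07947 + 0.04994i)(0.309) = (0.02456 + 0.01543i)
|11⟩: (0.07947 + 0.04994i)(-0.4755 - 0.8236i) = (0.003343 - 0.0892i)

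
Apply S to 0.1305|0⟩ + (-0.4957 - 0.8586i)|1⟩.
0.1305|0⟩ + (0.8586 - 0.4957i)|1⟩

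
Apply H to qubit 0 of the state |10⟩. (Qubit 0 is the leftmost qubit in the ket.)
1/√2|00⟩ - 1/√2|10⟩

H on qubit 0 mixes each pair of kets that differ only in qubit 0: amplitudes (a, b) of (|…0…⟩, |…1…⟩) become ((a + b)/√2, (a − b)/√2). Kets absent from the input have amplitude 0.
(|00⟩, |10⟩): (a, b) = (0, 1) → (1/√2, -1/√2)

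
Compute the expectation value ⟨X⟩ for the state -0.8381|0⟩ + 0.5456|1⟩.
-0.9145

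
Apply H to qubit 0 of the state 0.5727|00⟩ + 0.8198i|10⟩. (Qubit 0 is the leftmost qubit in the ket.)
(0.405 + 0.5797i)|00⟩ + (0.405 - 0.5797i)|10⟩

H on qubit 0 mixes each pair of kets that differ only in qubit 0: amplitudes (a, b) of (|…0…⟩, |…1…⟩) become ((a + b)/√2, (a − b)/√2). Kets absent from the input have amplitude 0.
(|00⟩, |10⟩): (a, b) = (0.5727, 0.8198i) → ((0.405 + 0.5797i), (0.405 - 0.5797i))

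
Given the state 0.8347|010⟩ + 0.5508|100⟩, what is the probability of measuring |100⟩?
0.3034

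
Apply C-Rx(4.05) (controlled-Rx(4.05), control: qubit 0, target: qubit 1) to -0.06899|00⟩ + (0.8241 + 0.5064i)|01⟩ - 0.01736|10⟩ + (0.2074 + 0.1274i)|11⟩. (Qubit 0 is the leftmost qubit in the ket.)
-0.06899|00⟩ + (0.8241 + 0.5064i)|01⟩ + (0.1221 - 0.1864i)|10⟩ + (-0.091 - 0.0403i)|11⟩

C-Rx(4.05) leaves the control-|0⟩ kets |00⟩, |01⟩ unchanged and applies Rx(4.05) to qubit 1 on the control-|1⟩ pair (|10⟩, |11⟩).
Rx(4.05) = [[cos(θ/2), −i·sin(θ/2)], [−i·sin(θ/2), cos(θ/2)]]; θ = 4.05, cos(θ/2) ≈ -0.438747, sin(θ/2) ≈ 0.898611.
With a = amp(|10⟩) = -0.01736 and b = amp(|11⟩) = (0.2074 + 0.1274i):
new amp(|10⟩) = (-0.438747)·a + (-0.898611i)·b = (0.1221 - 0.1864i)
new amp(|11⟩) = (-0.898611i)·a + (-0.438747)·b = (-0.091 - 0.0403i)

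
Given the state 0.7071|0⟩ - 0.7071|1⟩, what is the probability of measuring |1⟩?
0.5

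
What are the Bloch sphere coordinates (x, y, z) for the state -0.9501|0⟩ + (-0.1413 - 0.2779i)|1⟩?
(0.2685, 0.5281, 0.8055)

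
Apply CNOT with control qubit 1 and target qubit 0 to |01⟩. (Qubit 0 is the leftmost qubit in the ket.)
|11⟩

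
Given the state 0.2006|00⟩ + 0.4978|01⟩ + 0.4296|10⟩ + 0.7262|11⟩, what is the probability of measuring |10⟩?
0.1846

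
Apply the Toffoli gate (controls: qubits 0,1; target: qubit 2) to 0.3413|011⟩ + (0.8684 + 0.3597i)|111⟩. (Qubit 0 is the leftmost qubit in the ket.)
0.3413|011⟩ + (0.8684 + 0.3597i)|110⟩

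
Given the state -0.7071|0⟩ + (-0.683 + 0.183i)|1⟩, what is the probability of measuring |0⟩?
0.5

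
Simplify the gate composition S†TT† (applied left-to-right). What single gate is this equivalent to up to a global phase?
S†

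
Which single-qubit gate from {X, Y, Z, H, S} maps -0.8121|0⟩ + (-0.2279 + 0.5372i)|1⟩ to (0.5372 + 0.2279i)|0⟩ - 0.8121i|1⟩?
Y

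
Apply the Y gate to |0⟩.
i|1⟩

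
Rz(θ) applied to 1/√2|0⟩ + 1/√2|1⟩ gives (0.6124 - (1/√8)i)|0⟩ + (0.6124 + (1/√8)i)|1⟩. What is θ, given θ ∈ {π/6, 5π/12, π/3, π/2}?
π/3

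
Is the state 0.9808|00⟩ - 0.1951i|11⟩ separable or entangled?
Entangled

Writing the state as a|00⟩ + b|01⟩ + c|10⟩ + d|11⟩, it is a product state iff ad − bc = 0.
Here (a, b, c, d) = (0.9808, 0, 0, -0.1951i): ad − bc = (0.9808)(-0.1951i) − (0)(0) = -0.1914i ≠ 0, so the state is entangled.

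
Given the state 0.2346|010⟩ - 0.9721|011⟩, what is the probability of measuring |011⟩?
0.945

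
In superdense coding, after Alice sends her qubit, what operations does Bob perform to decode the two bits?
CNOT (Alice's qubit controls Bob's), then H on Alice's qubit, then measure both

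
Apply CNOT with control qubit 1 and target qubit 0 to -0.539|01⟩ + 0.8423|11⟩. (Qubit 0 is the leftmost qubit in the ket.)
0.8423|01⟩ - 0.539|11⟩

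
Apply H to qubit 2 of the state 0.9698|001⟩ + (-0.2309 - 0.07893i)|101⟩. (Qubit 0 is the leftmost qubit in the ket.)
0.6858|000⟩ - 0.6858|001⟩ + (-0.1633 - 0.05581i)|100⟩ + (0.1633 + 0.05581i)|101⟩

H on qubit 2 mixes each pair of kets that differ only in qubit 2: amplitudes (a, b) of (|…0…⟩, |…1…⟩) become ((a + b)/√2, (a − b)/√2). Kets absent from the input have amplitude 0.
(|000⟩, |001⟩): (a, b) = (0, 0.9698) → (0.6858, -0.6858)
(|100⟩, |101⟩): (a, b) = (0, (-0.2309 - 0.07893i)) → ((-0.1633 - 0.05581i), (0.1633 + 0.05581i))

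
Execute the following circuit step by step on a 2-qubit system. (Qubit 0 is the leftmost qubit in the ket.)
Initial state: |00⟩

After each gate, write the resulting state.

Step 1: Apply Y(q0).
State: i|10⟩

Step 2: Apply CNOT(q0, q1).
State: i|11⟩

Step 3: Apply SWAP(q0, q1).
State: i|11⟩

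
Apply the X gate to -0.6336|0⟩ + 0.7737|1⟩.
0.7737|0⟩ - 0.6336|1⟩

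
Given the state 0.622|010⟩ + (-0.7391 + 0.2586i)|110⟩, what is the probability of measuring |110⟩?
0.6131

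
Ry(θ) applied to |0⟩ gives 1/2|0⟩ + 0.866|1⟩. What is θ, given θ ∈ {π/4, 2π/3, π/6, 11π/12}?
2π/3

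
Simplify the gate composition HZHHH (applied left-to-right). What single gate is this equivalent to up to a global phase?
X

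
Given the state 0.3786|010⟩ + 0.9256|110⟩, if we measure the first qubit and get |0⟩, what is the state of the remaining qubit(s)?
|10⟩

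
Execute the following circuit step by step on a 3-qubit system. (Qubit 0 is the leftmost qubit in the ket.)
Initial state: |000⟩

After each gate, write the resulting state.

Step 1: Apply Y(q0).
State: i|100⟩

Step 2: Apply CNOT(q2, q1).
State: i|100⟩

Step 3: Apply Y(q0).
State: |000⟩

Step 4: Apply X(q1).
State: |010⟩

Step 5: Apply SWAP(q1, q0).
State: |100⟩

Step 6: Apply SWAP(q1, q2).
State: |100⟩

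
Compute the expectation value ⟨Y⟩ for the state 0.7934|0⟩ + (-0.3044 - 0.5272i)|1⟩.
-0.8366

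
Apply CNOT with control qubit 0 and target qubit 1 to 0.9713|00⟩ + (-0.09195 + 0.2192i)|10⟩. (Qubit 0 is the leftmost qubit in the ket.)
0.9713|00⟩ + (-0.09195 + 0.2192i)|11⟩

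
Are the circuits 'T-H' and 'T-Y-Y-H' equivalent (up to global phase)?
Yes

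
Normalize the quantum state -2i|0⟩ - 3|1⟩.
-0.5547i|0⟩ - 0.8321|1⟩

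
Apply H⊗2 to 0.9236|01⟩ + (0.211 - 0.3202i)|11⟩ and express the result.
(0.5673 - 0.1601i)|00⟩ + (-0.5673 + 0.1601i)|01⟩ + (0.3563 + 0.1601i)|10⟩ + (-0.3563 - 0.1601i)|11⟩

H⊗2 gives amp(|y⟩) = (1/2) Σ_x (−1)^(x·y) amp(|x⟩), where x·y is the number of positions in which both x and y have a 1.
|00⟩: (0.9236 + (0.211 - 0.3202i))/2 = (0.5673 - 0.1601i)
|01⟩: (-0.9236 - (0.211 - 0.3202i))/2 = (-0.5673 + 0.1601i)
|10⟩: (0.9236 - (0.211 - 0.3202i))/2 = (0.3563 + 0.1601i)
|11⟩: (-0.9236 + (0.211 - 0.3202i))/2 = (-0.3563 - 0.1601i)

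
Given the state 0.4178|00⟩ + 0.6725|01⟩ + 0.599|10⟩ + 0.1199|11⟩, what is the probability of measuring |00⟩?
0.1746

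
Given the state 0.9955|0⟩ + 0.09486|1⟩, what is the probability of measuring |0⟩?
0.991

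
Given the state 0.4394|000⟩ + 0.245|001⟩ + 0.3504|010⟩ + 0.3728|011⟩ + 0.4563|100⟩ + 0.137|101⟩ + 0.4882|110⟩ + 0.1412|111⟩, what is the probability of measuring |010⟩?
0.1228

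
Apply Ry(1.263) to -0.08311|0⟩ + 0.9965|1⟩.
-0.6554|0⟩ + 0.7553|1⟩

Ry(1.263) = [[cos(θ/2), −sin(θ/2)], [sin(θ/2), cos(θ/2)]]; θ = 1.263, cos(θ/2) ≈ 0.807143, sin(θ/2) ≈ 0.590356.
With a = amp(|0⟩) = -0.08311 and b = amp(|1⟩) = 0.9965:
new amp(|0⟩) = (0.807143)·a + (-0.590356)·b = -0.6554
new amp(|1⟩) = (0.590356)·a + (0.807143)·b = 0.7553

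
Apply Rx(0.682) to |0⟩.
0.9424|0⟩ - 0.3344i|1⟩

Rx(0.682) = [[cos(θ/2), −i·sin(θ/2)], [−i·sin(θ/2), cos(θ/2)]]; θ = 0.682, cos(θ/2) ≈ 0.942421, sin(θ/2) ≈ 0.33443.
With a = amp(|0⟩) = 1 and b = amp(|1⟩) = 0:
new amp(|0⟩) = (0.942421)·a + (-0.33443i)·b = 0.9424
new amp(|1⟩) = (-0.33443i)·a + (0.942421)·b = -0.3344i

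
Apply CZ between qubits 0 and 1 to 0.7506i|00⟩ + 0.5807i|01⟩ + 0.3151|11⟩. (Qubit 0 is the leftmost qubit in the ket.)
0.7506i|00⟩ + 0.5807i|01⟩ - 0.3151|11⟩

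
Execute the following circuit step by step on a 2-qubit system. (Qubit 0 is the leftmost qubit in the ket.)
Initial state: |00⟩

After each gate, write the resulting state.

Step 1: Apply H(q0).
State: 1/√2|00⟩ + 1/√2|10⟩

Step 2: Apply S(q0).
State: 1/√2|00⟩ + (1/√2)i|10⟩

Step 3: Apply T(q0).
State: 1/√2|00⟩ + (-1/2 + (1/2)i)|10⟩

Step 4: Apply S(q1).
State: 1/√2|00⟩ + (-1/2 + (1/2)i)|10⟩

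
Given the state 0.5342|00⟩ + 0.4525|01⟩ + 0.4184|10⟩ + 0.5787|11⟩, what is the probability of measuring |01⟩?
0.2048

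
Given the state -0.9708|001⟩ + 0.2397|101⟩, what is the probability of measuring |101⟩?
0.05746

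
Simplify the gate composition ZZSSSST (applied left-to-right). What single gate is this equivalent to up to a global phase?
T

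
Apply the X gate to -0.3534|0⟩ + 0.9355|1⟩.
0.9355|0⟩ - 0.3534|1⟩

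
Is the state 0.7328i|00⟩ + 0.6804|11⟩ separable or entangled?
Entangled

Writing the state as a|00⟩ + b|01⟩ + c|10⟩ + d|11⟩, it is a product state iff ad − bc = 0.
Here (a, b, c, d) = (0.7328i, 0, 0, 0.6804): ad − bc = (0.7328i)(0.6804) − (0)(0) = 0.4986i ≠ 0, so the state is entangled.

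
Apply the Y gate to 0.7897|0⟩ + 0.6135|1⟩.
-0.6135i|0⟩ + 0.7897i|1⟩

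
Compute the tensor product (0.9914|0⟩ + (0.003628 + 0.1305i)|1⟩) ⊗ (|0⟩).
0.9914|00⟩ + (0.003628 + 0.1305i)|10⟩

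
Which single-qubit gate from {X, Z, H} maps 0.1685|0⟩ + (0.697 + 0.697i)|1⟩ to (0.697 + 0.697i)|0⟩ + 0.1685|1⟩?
X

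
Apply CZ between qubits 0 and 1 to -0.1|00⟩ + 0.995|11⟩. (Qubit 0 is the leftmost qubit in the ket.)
-0.1|00⟩ - 0.995|11⟩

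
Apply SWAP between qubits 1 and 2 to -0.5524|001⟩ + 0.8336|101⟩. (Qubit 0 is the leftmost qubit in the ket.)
-0.5524|010⟩ + 0.8336|110⟩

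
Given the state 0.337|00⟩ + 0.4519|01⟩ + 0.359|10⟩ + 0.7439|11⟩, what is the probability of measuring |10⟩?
0.1289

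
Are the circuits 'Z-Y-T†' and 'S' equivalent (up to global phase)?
No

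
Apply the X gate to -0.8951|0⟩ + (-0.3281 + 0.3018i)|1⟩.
(-0.3281 + 0.3018i)|0⟩ - 0.8951|1⟩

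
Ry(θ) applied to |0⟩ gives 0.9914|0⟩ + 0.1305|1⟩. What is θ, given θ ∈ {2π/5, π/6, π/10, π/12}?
π/12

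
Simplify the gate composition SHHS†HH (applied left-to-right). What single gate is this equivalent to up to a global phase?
I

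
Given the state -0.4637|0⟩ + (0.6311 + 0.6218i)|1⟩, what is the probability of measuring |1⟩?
0.7849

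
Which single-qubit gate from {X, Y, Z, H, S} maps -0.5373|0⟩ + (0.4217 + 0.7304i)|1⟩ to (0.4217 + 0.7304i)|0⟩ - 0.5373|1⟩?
X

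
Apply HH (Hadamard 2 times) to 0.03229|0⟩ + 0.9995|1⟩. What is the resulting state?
0.03229|0⟩ + 0.9995|1⟩

H² = I, so an even number of Hadamards cancels: H^2 = I and the state is unchanged.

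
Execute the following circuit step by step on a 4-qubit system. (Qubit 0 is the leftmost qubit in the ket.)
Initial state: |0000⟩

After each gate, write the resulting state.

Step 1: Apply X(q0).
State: |1000⟩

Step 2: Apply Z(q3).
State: |1000⟩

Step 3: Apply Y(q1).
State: i|1100⟩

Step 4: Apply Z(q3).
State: i|1100⟩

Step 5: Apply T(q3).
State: i|1100⟩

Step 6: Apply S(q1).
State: -|1100⟩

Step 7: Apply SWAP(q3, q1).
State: -|1001⟩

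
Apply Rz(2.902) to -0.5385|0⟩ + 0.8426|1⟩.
(-0.06436 + 0.5346i)|0⟩ + (0.1007 + 0.8366i)|1⟩

Rz(2.902) = [[e^(−iθ/2), 0], [0, e^(iθ/2)]] with e^(±iθ/2) = cos(θ/2) ± i·sin(θ/2); θ = 2.902, cos(θ/2) ≈ 0.11951, sin(θ/2) ≈ 0.992833.
With a = amp(|0⟩) = -0.5385 and b = amp(|1⟩) = 0.8426:
new amp(|0⟩) = (0.11951 - 0.992833i)·a = (-0.06436 + 0.5346i)
new amp(|1⟩) = (0.11951 + 0.992833i)·b = (0.1007 + 0.8366i)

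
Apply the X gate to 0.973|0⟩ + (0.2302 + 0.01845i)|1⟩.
(0.2302 + 0.01845i)|0⟩ + 0.973|1⟩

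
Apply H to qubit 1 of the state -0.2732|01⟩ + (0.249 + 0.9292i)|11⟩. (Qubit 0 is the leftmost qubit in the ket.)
-0.1932|00⟩ + 0.1932|01⟩ + (0.1761 + 0.657i)|10⟩ + (-0.1761 - 0.657i)|11⟩

H on qubit 1 mixes each pair of kets that differ only in qubit 1: amplitudes (a, b) of (|…0…⟩, |…1…⟩) become ((a + b)/√2, (a − b)/√2). Kets absent from the input have amplitude 0.
(|00⟩, |01⟩): (a, b) = (0, -0.2732) → (-0.1932, 0.1932)
(|10⟩, |11⟩): (a, b) = (0, (0.249 + 0.9292i)) → ((0.1761 + 0.657i), (-0.1761 - 0.657i))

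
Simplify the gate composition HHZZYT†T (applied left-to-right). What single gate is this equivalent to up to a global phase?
Y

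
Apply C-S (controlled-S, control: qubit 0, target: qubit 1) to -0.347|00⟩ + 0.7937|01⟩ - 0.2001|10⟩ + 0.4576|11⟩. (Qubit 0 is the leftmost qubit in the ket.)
-0.347|00⟩ + 0.7937|01⟩ - 0.2001|10⟩ + 0.4576i|11⟩

C-S leaves the control-|0⟩ kets |00⟩, |01⟩ unchanged and applies S to qubit 1 on the control-|1⟩ pair (|10⟩, |11⟩).
S = [[1, 0], [0, i]].
With a = amp(|10⟩) = -0.2001 and b = amp(|11⟩) = 0.4576:
new amp(|10⟩) = (1)·a = -0.2001
new amp(|11⟩) = (i)·b = 0.4576i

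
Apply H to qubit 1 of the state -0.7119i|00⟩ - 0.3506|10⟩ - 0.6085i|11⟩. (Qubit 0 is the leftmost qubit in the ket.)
-0.5034i|00⟩ - 0.5034i|01⟩ + (-0.2479 - 0.4303i)|10⟩ + (-0.2479 + 0.4303i)|11⟩

H on qubit 1 mixes each pair of kets that differ only in qubit 1: amplitudes (a, b) of (|…0…⟩, |…1…⟩) become ((a + b)/√2, (a − b)/√2). Kets absent from the input have amplitude 0.
(|00⟩, |01⟩): (a, b) = (-0.7119i, 0) → (-0.5034i, -0.5034i)
(|10⟩, |11⟩): (a, b) = (-0.3506, -0.6085i) → ((-0.2479 - 0.4303i), (-0.2479 + 0.4303i))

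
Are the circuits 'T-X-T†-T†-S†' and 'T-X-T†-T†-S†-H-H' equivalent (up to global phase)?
Yes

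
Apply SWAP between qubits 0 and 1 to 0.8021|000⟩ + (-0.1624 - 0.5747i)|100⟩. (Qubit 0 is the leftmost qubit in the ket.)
0.8021|000⟩ + (-0.1624 - 0.5747i)|010⟩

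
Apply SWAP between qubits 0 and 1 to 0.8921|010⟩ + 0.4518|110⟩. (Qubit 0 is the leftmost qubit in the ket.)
0.8921|100⟩ + 0.4518|110⟩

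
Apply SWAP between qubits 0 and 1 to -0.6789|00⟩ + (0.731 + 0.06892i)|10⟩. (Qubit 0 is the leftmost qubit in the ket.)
-0.6789|00⟩ + (0.731 + 0.06892i)|01⟩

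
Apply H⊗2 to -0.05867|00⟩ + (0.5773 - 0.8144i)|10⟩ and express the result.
(0.2593 - 0.4072i)|00⟩ + (0.2593 - 0.4072i)|01⟩ + (-0.318 + 0.4072i)|10⟩ + (-0.318 + 0.4072i)|11⟩

H⊗2 gives amp(|y⟩) = (1/2) Σ_x (−1)^(x·y) amp(|x⟩), where x·y is the number of positions in which both x and y have a 1.
|00⟩: (-0.05867 + (0.5773 - 0.8144i))/2 = (0.2593 - 0.4072i)
|01⟩: (-0.05867 + (0.5773 - 0.8144i))/2 = (0.2593 - 0.4072i)
|10⟩: (-0.05867 - (0.5773 - 0.8144i))/2 = (-0.318 + 0.4072i)
|11⟩: (-0.05867 - (0.5773 - 0.8144i))/2 = (-0.318 + 0.4072i)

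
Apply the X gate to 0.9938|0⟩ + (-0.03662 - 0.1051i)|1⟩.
(-0.03662 - 0.1051i)|0⟩ + 0.9938|1⟩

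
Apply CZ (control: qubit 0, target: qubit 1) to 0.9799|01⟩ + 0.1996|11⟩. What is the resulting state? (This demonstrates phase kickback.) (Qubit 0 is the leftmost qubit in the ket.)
0.9799|01⟩ - 0.1996|11⟩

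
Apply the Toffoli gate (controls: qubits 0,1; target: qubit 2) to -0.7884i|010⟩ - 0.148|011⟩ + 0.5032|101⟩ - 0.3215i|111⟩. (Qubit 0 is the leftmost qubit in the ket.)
-0.7884i|010⟩ - 0.148|011⟩ + 0.5032|101⟩ - 0.3215i|110⟩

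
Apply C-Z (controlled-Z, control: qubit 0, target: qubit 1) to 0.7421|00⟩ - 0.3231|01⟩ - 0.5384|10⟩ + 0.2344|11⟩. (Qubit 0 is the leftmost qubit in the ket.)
0.7421|00⟩ - 0.3231|01⟩ - 0.5384|10⟩ - 0.2344|11⟩

C-Z leaves the control-|0⟩ kets |00⟩, |01⟩ unchanged and applies Z to qubit 1 on the control-|1⟩ pair (|10⟩, |11⟩).
Z = [[1, 0], [0, -1]].
With a = amp(|10⟩) = -0.5384 and b = amp(|11⟩) = 0.2344:
new amp(|10⟩) = (1)·a = -0.5384
new amp(|11⟩) = (-1)·b = -0.2344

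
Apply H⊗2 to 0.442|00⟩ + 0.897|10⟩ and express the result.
0.6695|00⟩ + 0.6695|01⟩ - 0.2275|10⟩ - 0.2275|11⟩

H⊗2 gives amp(|y⟩) = (1/2) Σ_x (−1)^(x·y) amp(|x⟩), where x·y is the number of positions in which both x and y have a 1.
|00⟩: (0.442 + 0.897)/2 = 0.6695
|01⟩: (0.442 + 0.897)/2 = 0.6695
|10⟩: (0.442 - 0.897)/2 = -0.2275
|11⟩: (0.442 - 0.897)/2 = -0.2275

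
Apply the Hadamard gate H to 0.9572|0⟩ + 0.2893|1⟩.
0.8814|0⟩ + 0.4723|1⟩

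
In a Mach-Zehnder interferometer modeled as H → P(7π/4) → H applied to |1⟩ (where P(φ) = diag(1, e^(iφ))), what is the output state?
(0.1464 + (1/√8)i)|0⟩ + (0.8536 - (1/√8)i)|1⟩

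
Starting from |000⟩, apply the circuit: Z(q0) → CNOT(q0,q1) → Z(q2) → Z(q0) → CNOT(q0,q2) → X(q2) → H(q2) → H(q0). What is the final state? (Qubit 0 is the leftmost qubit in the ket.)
1/2|000⟩ - 1/2|001⟩ + 1/2|100⟩ - 1/2|101⟩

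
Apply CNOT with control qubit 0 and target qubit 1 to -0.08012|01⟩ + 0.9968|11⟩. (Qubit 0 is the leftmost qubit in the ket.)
-0.08012|01⟩ + 0.9968|10⟩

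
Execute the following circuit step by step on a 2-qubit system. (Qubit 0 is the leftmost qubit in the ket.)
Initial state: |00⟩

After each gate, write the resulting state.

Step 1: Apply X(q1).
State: |01⟩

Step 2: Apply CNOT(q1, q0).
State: |11⟩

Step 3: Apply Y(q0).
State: -i|01⟩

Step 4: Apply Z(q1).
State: i|01⟩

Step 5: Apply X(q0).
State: i|11⟩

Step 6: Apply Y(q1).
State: |10⟩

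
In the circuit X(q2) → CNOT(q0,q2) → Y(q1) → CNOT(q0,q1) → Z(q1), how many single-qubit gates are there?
3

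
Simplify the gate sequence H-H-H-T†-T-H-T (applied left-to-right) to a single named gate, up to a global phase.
T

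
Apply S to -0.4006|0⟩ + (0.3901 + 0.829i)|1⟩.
-0.4006|0⟩ + (-0.829 + 0.3901i)|1⟩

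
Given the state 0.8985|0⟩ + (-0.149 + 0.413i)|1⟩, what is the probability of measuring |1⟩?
0.1928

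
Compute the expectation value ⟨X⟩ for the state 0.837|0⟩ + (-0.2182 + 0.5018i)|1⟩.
-0.3653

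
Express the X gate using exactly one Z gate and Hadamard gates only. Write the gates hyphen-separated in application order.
H-Z-H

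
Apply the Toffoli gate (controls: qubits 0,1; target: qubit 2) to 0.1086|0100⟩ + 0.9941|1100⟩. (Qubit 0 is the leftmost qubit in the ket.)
0.1086|0100⟩ + 0.9941|1110⟩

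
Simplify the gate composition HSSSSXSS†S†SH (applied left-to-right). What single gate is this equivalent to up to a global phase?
Z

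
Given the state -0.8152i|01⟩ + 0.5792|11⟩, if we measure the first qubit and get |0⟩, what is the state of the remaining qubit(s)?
-i|1⟩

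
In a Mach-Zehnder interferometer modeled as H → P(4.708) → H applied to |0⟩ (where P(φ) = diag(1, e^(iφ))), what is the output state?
(0.4978 - 0.5i)|0⟩ + (0.5022 + 0.5i)|1⟩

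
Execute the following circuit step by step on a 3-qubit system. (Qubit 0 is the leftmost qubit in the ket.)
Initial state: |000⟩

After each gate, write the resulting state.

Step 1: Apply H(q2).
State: 1/√2|000⟩ + 1/√2|001⟩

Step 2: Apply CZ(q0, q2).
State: 1/√2|000⟩ + 1/√2|001⟩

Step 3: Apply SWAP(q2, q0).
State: 1/√2|000⟩ + 1/√2|100⟩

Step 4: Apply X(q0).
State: 1/√2|000⟩ + 1/√2|100⟩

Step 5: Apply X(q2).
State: 1/√2|001⟩ + 1/√2|101⟩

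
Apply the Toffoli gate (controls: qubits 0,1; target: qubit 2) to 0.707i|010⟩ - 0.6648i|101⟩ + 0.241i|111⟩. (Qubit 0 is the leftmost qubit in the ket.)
0.707i|010⟩ - 0.6648i|101⟩ + 0.241i|110⟩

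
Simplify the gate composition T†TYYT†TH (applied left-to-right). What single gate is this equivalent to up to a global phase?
H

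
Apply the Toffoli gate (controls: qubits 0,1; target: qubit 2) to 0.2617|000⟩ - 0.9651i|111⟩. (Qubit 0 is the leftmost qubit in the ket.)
0.2617|000⟩ - 0.9651i|110⟩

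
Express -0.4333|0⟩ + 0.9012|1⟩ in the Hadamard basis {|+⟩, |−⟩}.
0.3309|+⟩ - 0.9436|−⟩

With |ψ⟩ = α|0⟩ + β|1⟩, the Hadamard-basis coefficients are ⟨+|ψ⟩ = (α + β)/√2 and ⟨−|ψ⟩ = (α − β)/√2.
Here α = -0.4333, β = 0.9012: (α + β)/√2 = 0.3309, (α − β)/√2 = -0.9436.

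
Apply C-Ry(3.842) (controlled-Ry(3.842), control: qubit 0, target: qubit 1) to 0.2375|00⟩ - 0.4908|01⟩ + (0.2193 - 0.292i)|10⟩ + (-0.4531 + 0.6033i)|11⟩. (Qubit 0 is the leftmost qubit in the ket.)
0.2375|00⟩ - 0.4908|01⟩ + (0.3504 - 0.4665i)|10⟩ + (0.3614 - 0.4813i)|11⟩

C-Ry(3.842) leaves the control-|0⟩ kets |00⟩, |01⟩ unchanged and applies Ry(3.842) to qubit 1 on the control-|1⟩ pair (|10⟩, |11⟩).
Ry(3.842) = [[cos(θ/2), −sin(θ/2)], [sin(θ/2), cos(θ/2)]]; θ = 3.842, cos(θ/2) ≈ -0.343089, sin(θ/2) ≈ 0.939303.
With a = amp(|10⟩) = (0.2193 - 0.292i) and b = amp(|11⟩) = (-0.4531 + 0.6033i):
new amp(|10⟩) = (-0.343089)·a + (-0.939303)·b = (0.3504 - 0.4665i)
new amp(|11⟩) = (0.939303)·a + (-0.343089)·b = (0.3614 - 0.4813i)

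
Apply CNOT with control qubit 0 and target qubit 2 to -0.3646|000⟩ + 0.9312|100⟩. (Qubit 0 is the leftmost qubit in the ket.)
-0.3646|000⟩ + 0.9312|101⟩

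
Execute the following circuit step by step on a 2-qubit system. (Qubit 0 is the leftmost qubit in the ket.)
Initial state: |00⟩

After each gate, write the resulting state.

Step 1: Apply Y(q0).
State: i|10⟩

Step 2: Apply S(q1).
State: i|10⟩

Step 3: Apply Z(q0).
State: -i|10⟩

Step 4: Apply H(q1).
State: -(1/√2)i|10⟩ - (1/√2)i|11⟩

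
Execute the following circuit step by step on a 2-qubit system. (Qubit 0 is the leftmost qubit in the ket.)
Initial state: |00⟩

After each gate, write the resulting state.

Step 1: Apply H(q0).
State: 1/√2|00⟩ + 1/√2|10⟩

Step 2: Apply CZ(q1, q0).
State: 1/√2|00⟩ + 1/√2|10⟩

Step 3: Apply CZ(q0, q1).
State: 1/√2|00⟩ + 1/√2|10⟩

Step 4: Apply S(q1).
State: 1/√2|00⟩ + 1/√2|10⟩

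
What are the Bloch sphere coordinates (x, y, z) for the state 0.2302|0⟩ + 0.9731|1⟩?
(0.448, 0, -0.8939)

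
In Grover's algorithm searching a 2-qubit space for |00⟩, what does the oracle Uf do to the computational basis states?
Uf|x⟩ = -|x⟩ if x = 00, else |x⟩ (phase flip on target)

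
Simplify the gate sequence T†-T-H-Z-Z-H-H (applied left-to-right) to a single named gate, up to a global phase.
H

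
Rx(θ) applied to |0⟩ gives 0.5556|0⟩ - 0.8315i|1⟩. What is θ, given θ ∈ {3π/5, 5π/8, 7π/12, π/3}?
5π/8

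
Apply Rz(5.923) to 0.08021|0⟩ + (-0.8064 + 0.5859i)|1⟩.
(-0.07891 - 0.01437i)|0⟩ + (0.6884 - 0.7209i)|1⟩

Rz(5.923) = [[e^(−iθ/2), 0], [0, e^(iθ/2)]] with e^(±iθ/2) = cos(θ/2) ± i·sin(θ/2); θ = 5.923, cos(θ/2) ≈ -0.983827, sin(θ/2) ≈ 0.179121.
With a = amp(|0⟩) = 0.08021 and b = amp(|1⟩) = (-0.8064 + 0.5859i):
new amp(|0⟩) = (-0.983827 - 0.179121i)·a = (-0.07891 - 0.01437i)
new amp(|1⟩) = (-0.983827 + 0.179121i)·b = (0.6884 - 0.7209i)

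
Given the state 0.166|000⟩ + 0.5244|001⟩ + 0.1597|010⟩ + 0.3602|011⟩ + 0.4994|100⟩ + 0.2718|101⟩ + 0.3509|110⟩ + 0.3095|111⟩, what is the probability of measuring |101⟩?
0.07388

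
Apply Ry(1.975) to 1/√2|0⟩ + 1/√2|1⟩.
-0.2007|0⟩ + 0.9796|1⟩

Ry(1.975) = [[cos(θ/2), −sin(θ/2)], [sin(θ/2), cos(θ/2)]]; θ = 1.975, cos(θ/2) ≈ 0.550778, sin(θ/2) ≈ 0.834652.
With a = amp(|0⟩) = 1/√2 and b = amp(|1⟩) = 1/√2:
new amp(|0⟩) = (0.550778)·a + (-0.834652)·b = -0.2007
new amp(|1⟩) = (0.834652)·a + (0.550778)·b = 0.9796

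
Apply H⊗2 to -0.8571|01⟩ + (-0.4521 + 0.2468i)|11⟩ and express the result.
(-0.6546 + 0.1234i)|00⟩ + (0.6546 - 0.1234i)|01⟩ + (-0.2025 - 0.1234i)|10⟩ + (0.2025 + 0.1234i)|11⟩

H⊗2 gives amp(|y⟩) = (1/2) Σ_x (−1)^(x·y) amp(|x⟩), where x·y is the number of positions in which both x and y have a 1.
|00⟩: (-0.8571 + (-0.4521 + 0.2468i))/2 = (-0.6546 + 0.1234i)
|01⟩: (0.8571 - (-0.4521 + 0.2468i))/2 = (0.6546 - 0.1234i)
|10⟩: (-0.8571 - (-0.4521 + 0.2468i))/2 = (-0.2025 - 0.1234i)
|11⟩: (0.8571 + (-0.4521 + 0.2468i))/2 = (0.2025 + 0.1234i)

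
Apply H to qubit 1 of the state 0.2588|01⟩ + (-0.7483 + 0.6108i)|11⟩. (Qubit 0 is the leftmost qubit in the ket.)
0.183|00⟩ - 0.183|01⟩ + (-0.5291 + 0.4319i)|10⟩ + (0.5291 - 0.4319i)|11⟩

H on qubit 1 mixes each pair of kets that differ only in qubit 1: amplitudes (a, b) of (|…0…⟩, |…1…⟩) become ((a + b)/√2, (a − b)/√2). Kets absent from the input have amplitude 0.
(|00⟩, |01⟩): (a, b) = (0, 0.2588) → (0.183, -0.183)
(|10⟩, |11⟩): (a, b) = (0, (-0.7483 + 0.6108i)) → ((-0.5291 + 0.4319i), (0.5291 - 0.4319i))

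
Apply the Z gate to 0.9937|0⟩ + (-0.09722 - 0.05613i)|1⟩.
0.9937|0⟩ + (0.09722 + 0.05613i)|1⟩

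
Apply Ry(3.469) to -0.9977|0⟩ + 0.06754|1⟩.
0.09596|0⟩ - 0.9954|1⟩

Ry(3.469) = [[cos(θ/2), −sin(θ/2)], [sin(θ/2), cos(θ/2)]]; θ = 3.469, cos(θ/2) ≈ -0.162973, sin(θ/2) ≈ 0.98663.
With a = amp(|0⟩) = -0.9977 and b = amp(|1⟩) = 0.06754:
new amp(|0⟩) = (-0.162973)·a + (-0.98663)·b = 0.09596
new amp(|1⟩) = (0.98663)·a + (-0.162973)·b = -0.9954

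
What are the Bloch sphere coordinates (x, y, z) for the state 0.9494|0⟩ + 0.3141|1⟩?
(0.5964, 0, 0.8027)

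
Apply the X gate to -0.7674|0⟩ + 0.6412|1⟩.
0.6412|0⟩ - 0.7674|1⟩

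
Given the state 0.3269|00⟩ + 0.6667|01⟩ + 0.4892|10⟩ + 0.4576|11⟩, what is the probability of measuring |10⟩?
0.2393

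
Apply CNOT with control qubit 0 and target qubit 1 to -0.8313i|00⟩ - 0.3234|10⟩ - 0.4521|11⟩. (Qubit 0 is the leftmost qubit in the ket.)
-0.8313i|00⟩ - 0.4521|10⟩ - 0.3234|11⟩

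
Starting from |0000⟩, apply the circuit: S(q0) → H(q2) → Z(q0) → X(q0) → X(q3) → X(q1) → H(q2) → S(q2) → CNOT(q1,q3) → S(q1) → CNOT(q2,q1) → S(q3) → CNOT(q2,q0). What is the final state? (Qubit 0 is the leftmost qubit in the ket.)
i|1100⟩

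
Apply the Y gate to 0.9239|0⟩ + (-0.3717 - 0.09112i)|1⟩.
(-0.09112 + 0.3717i)|0⟩ + 0.9239i|1⟩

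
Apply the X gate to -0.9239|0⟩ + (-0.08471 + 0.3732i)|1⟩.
(-0.08471 + 0.3732i)|0⟩ - 0.9239|1⟩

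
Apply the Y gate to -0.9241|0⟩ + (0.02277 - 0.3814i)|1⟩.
(-0.3814 - 0.02277i)|0⟩ - 0.9241i|1⟩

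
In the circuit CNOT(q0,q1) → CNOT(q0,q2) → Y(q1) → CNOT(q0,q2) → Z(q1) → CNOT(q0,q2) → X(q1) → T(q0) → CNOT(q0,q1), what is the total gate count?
9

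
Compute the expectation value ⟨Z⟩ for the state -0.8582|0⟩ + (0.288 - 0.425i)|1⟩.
0.4729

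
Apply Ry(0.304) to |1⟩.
-0.1514|0⟩ + 0.9885|1⟩

Ry(0.304) = [[cos(θ/2), −sin(θ/2)], [sin(θ/2), cos(θ/2)]]; θ = 0.304, cos(θ/2) ≈ 0.98847, sin(θ/2) ≈ 0.151415.
With a = amp(|0⟩) = 0 and b = amp(|1⟩) = 1:
new amp(|0⟩) = (0.98847)·a + (-0.151415)·b = -0.1514
new amp(|1⟩) = (0.151415)·a + (0.98847)·b = 0.9885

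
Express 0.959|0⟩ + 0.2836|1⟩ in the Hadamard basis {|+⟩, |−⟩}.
0.8787|+⟩ + 0.4776|−⟩

With |ψ⟩ = α|0⟩ + β|1⟩, the Hadamard-basis coefficients are ⟨+|ψ⟩ = (α + β)/√2 and ⟨−|ψ⟩ = (α − β)/√2.
Here α = 0.959, β = 0.2836: (α + β)/√2 = 0.8787, (α − β)/√2 = 0.4776.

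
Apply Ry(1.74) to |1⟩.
-0.7643|0⟩ + 0.6448|1⟩

Ry(1.74) = [[cos(θ/2), −sin(θ/2)], [sin(θ/2), cos(θ/2)]]; θ = 1.74, cos(θ/2) ≈ 0.644827, sin(θ/2) ≈ 0.764329.
With a = amp(|0⟩) = 0 and b = amp(|1⟩) = 1:
new amp(|0⟩) = (0.644827)·a + (-0.764329)·b = -0.7643
new amp(|1⟩) = (0.764329)·a + (0.644827)·b = 0.6448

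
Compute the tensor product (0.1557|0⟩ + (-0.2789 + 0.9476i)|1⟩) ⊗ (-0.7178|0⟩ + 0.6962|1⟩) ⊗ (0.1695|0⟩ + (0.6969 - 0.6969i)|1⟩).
-0.01894|000⟩ + (-0.07789 + 0.07789i)|001⟩ + 0.01837|010⟩ + (0.07554 - 0.07554i)|011⟩ + (0.03393 - 0.1153i)|100⟩ + (-0.3345 - 0.6135i)|101⟩ + (-0.03291 + 0.1118i)|110⟩ + (0.3244 + 0.5951i)|111⟩

amp(|b₁b₂…⟩) = product of the factor amplitudes for bits b₁, b₂, …; only kets whose every factor amplitude is nonzero survive.
|000⟩: (0.1557)(-0.7178)(0.1695) = -0.01894
|001⟩: (0.1557)(-0.7178)(0.6969 - 0.6969i) = (-0.07789 + 0.07789i)
|010⟩: (0.1557)(0.6962)(0.1695) = 0.01837
|011⟩: (0.1557)(0.6962)(0.6969 - 0.6969i) = (0.07554 - 0.07554i)
|100⟩: (-0.2789 + 0.9476i)(-0.7178)(0.1695) = (0.03393 - 0.1153i)
|101⟩: (-0.2789 + 0.9476i)(-0.7178)(0.6969 - 0.6969i) = (-0.3345 - 0.6135i)
|110⟩: (-0.2789 + 0.9476i)(0.6962)(0.1695) = (-0.03291 + 0.1118i)
|111⟩: (-0.2789 + 0.9476i)(0.6962)(0.6969 - 0.6969i) = (0.3244 + 0.5951i)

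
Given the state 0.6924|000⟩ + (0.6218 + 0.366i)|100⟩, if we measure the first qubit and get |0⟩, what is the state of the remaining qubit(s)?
|00⟩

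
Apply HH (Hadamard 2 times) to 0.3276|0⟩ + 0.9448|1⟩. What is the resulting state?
0.3276|0⟩ + 0.9448|1⟩

H² = I, so an even number of Hadamards cancels: H^2 = I and the state is unchanged.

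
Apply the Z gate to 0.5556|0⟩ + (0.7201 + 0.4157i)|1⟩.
0.5556|0⟩ + (-0.7201 - 0.4157i)|1⟩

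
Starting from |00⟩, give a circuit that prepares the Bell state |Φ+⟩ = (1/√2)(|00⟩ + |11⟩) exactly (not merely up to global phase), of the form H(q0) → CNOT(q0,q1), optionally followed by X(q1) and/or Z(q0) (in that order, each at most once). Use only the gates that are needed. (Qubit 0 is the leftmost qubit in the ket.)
H(q0) → CNOT(q0,q1)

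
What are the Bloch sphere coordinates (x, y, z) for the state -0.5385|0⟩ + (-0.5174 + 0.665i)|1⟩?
(0.5572, -0.7162, -0.4199)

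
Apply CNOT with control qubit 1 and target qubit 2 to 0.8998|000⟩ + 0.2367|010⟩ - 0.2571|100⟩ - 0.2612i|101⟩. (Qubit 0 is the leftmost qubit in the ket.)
0.8998|000⟩ + 0.2367|011⟩ - 0.2571|100⟩ - 0.2612i|101⟩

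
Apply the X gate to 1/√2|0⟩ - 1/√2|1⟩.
-1/√2|0⟩ + 1/√2|1⟩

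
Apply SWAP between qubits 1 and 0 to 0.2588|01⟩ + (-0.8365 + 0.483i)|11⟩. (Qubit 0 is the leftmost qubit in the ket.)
0.2588|10⟩ + (-0.8365 + 0.483i)|11⟩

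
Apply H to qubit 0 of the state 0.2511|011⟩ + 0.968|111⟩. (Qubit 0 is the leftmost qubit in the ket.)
0.862|011⟩ - 0.5069|111⟩

H on qubit 0 mixes each pair of kets that differ only in qubit 0: amplitudes (a, b) of (|…0…⟩, |…1…⟩) become ((a + b)/√2, (a − b)/√2). Kets absent from the input have amplitude 0.
(|011⟩, |111⟩): (a, b) = (0.2511, 0.968) → (0.862, -0.5069)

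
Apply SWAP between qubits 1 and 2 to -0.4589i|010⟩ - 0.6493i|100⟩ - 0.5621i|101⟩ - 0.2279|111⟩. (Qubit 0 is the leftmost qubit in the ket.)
-0.4589i|001⟩ - 0.6493i|100⟩ - 0.5621i|110⟩ - 0.2279|111⟩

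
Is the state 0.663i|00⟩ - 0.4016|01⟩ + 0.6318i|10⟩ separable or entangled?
Entangled

Writing the state as a|00⟩ + b|01⟩ + c|10⟩ + d|11⟩, it is a product state iff ad − bc = 0.
Here (a, b, c, d) = (0.663i, -0.4016, 0.6318i, 0): ad − bc = (0.663i)(0) − (-0.4016)(0.6318i) = 0.2537i ≠ 0, so the state is entangled.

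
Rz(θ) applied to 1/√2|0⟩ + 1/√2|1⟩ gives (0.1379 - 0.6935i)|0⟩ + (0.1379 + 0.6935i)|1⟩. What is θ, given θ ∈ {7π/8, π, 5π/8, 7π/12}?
7π/8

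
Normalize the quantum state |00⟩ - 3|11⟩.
0.3162|00⟩ - 0.9487|11⟩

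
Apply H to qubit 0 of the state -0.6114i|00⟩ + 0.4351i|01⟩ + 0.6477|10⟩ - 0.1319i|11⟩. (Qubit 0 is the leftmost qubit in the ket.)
(0.458 - 0.4323i)|00⟩ + 0.2144i|01⟩ + (-0.458 - 0.4323i)|10⟩ + 0.4009i|11⟩

H on qubit 0 mixes each pair of kets that differ only in qubit 0: amplitudes (a, b) of (|…0…⟩, |…1…⟩) become ((a + b)/√2, (a − b)/√2). Kets absent from the input have amplitude 0.
(|00⟩, |10⟩): (a, b) = (-0.6114i, 0.6477) → ((0.458 - 0.4323i), (-0.458 - 0.4323i))
(|01⟩, |11⟩): (a, b) = (0.4351i, -0.1319i) → (0.2144i, 0.4009i)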